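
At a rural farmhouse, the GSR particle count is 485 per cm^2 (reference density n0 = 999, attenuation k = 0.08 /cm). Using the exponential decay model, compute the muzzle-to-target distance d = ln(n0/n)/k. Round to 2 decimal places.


GSR distance calculation:
n0/n = 999 / 485 = 2.059794
ln(n0/n) = 0.722606
d = 0.722606 / 0.08 = 9.03 cm

9.03


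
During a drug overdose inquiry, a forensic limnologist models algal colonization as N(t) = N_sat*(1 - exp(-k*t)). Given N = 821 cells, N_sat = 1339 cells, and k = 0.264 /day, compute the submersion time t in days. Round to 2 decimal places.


PMSI from diatom colonization curve:
N / N_sat = 821 / 1339 = 0.613144
1 - N/N_sat = 0.386856
ln(1 - N/N_sat) = -0.949703
t = -ln(1 - N/N_sat) / k = -(-0.949703) / 0.264 = 3.60 days

3.60


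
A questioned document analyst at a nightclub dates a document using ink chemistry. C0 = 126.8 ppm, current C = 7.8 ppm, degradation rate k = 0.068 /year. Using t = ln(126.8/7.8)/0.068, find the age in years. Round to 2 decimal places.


Document age estimation:
C0/C = 126.8 / 7.8 = 16.25641
ln(C0/C) = 2.788487
t = 2.788487 / 0.068 = 41.01 years

41.01


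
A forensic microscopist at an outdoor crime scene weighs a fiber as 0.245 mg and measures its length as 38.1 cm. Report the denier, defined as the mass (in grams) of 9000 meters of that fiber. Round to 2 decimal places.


Denier calculation:
Mass in grams = 0.245 mg / 1000 = 0.000245 g
Length in meters = 38.1 cm / 100 = 0.381 m
Linear density = mass / length = 0.000245 / 0.381 = 0.00064304 g/m
Denier = (g/m) * 9000 = 0.00064304 * 9000 = 5.79

5.79


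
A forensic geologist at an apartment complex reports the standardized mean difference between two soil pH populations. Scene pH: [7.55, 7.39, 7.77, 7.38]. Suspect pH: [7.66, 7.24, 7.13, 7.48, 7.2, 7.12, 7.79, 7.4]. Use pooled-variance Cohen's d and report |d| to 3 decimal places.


Pooled-variance Cohen's d for soil pH comparison:
Scene mean = 30.09 / 4 = 7.5225
Suspect mean = 59.02 / 8 = 7.3775
Scene sample variance s_s^2 = 0.033292
Suspect sample variance s_c^2 = 0.062707
Pooled variance = ((n_s-1)*s_s^2 + (n_c-1)*s_c^2) / (n_s + n_c - 2) = 0.053882
Pooled SD = sqrt(0.053882) = 0.232125
Mean difference = 0.145
|d| = |0.145| / 0.232125 = 0.625

0.625


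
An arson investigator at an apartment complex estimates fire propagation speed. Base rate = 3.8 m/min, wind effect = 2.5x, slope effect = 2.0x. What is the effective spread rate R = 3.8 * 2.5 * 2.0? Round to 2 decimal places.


Fire spread rate calculation:
R = R0 * wind_factor * slope_factor
= 3.8 * 2.5 * 2.0
= 9.5 * 2.0
= 19.00 m/min

19.00


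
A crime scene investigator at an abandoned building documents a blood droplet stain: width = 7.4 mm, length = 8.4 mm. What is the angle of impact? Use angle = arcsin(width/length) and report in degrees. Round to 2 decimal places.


Blood spatter impact angle calculation:
width / length = 7.4 / 8.4 = 0.880952
angle = arcsin(0.880952)
angle = 61.76 degrees

61.76


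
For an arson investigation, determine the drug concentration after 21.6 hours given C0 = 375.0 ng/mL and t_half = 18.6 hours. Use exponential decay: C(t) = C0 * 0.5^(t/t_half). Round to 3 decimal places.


Drug concentration decay:
Number of half-lives = t / t_half = 21.6 / 18.6 = 1.16129
Decay factor = 0.5^1.16129 = 0.44711257
C(t) = 375.0 * 0.44711257 = 167.667 ng/mL

167.667


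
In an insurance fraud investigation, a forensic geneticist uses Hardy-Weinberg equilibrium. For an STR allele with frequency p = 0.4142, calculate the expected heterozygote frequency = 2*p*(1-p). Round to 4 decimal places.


Hardy-Weinberg heterozygote frequency:
q = 1 - p = 1 - 0.4142 = 0.5858
2pq = 2 * 0.4142 * 0.5858 = 0.4853

0.4853


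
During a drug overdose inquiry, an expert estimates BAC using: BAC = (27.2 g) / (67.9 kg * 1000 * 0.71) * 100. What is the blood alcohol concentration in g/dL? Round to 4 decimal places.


Applying the Widmark formula:
BAC = (dose_g / (body_wt * 1000 * r)) * 100
Denominator = 67.9 * 1000 * 0.71 = 48209
BAC = (27.2 / 48209) * 100
BAC = 0.0564 g/dL

0.0564


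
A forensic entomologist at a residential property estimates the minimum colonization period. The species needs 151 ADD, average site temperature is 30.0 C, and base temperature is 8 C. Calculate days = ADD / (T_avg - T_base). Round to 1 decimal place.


Insect development time:
Effective temperature = avg_temp - T_base = 30.0 - 8 = 22.0 C
Days = ADD / effective_temp = 151 / 22.0 = 6.9 days

6.9


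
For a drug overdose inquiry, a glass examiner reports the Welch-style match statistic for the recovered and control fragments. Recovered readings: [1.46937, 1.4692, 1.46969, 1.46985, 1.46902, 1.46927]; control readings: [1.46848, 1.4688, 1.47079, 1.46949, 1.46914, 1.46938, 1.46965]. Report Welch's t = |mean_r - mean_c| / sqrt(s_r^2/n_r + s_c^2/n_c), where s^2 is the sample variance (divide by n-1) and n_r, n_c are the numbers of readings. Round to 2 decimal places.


Welch's t-criterion for glass RI comparison:
Recovered mean = sum / n_r = 8.8164 / 6 = 1.4694
Control mean = sum / n_c = 10.28573 / 7 = 1.46939
Recovered sample variance s_r^2 = 9.776e-08
Control sample variance s_c^2 = 5.46067e-07
Welch SE (unpooled) = sqrt(s_r^2/n_r + s_c^2/n_c) = sqrt(1.62933e-08 + 7.80095e-08) = sqrt(9.43028e-08) = 0.000307088
|mean_r - mean_c| = 1e-05
t = 1e-05 / 0.000307088 = 0.03

0.03


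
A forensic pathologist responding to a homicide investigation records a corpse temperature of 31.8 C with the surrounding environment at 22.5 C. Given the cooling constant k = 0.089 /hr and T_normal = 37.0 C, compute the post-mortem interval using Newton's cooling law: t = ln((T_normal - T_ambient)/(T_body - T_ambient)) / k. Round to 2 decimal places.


Using Newton's law of cooling:
t = ln((T_normal - T_ambient) / (T_body - T_ambient)) / k
T_normal - T_ambient = 14.5
T_body - T_ambient = 9.3
Ratio = 1.55914
ln(ratio) = 0.444134
t = 0.444134 / 0.089 = 4.99 hours

4.99


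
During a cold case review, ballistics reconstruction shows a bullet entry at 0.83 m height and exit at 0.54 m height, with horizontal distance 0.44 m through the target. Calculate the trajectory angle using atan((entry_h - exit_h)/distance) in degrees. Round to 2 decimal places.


Bullet trajectory angle:
Height difference = 0.83 - 0.54 = 0.29 m
angle = atan(0.29 / 0.44)
angle = atan(0.659091)
angle = 33.39 degrees

33.39


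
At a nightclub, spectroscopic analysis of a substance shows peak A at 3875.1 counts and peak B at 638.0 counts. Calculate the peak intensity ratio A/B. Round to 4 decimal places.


Spectral peak ratio:
Peak A = 3875.1 counts
Peak B = 638.0 counts
Ratio = 3875.1 / 638.0 = 6.0738

6.0738


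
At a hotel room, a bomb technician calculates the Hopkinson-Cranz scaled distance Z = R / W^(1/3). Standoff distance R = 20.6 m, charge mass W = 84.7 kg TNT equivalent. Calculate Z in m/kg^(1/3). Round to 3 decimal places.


Scaled distance calculation:
W^(1/3) = 84.7^(1/3) = 4.391651
Z = R / W^(1/3) = 20.6 / 4.391651
Z = 4.691 m/kg^(1/3)

4.691


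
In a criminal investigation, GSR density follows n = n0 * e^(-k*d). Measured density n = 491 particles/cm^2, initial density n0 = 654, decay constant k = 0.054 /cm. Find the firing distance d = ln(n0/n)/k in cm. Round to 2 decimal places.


GSR distance calculation:
n0/n = 654 / 491 = 1.331976
ln(n0/n) = 0.286664
d = 0.286664 / 0.054 = 5.31 cm

5.31


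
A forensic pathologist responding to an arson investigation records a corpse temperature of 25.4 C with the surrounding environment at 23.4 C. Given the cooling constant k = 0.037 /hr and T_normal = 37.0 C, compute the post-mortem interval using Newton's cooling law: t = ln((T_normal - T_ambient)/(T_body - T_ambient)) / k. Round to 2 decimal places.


Using Newton's law of cooling:
t = ln((T_normal - T_ambient) / (T_body - T_ambient)) / k
T_normal - T_ambient = 13.6
T_body - T_ambient = 2.0
Ratio = 6.8
ln(ratio) = 1.916923
t = 1.916923 / 0.037 = 51.81 hours

51.81


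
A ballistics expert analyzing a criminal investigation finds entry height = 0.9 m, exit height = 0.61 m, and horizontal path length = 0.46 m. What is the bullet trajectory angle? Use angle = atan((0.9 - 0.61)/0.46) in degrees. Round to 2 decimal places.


Bullet trajectory angle:
Height difference = 0.9 - 0.61 = 0.29 m
angle = atan(0.29 / 0.46)
angle = atan(0.630435)
angle = 32.23 degrees

32.23


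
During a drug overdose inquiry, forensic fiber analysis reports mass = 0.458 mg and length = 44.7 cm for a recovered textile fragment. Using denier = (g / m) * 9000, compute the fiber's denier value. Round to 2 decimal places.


Denier calculation:
Mass in grams = 0.458 mg / 1000 = 0.000458 g
Length in meters = 44.7 cm / 100 = 0.447 m
Linear density = mass / length = 0.000458 / 0.447 = 0.00102461 g/m
Denier = (g/m) * 9000 = 0.00102461 * 9000 = 9.22

9.22


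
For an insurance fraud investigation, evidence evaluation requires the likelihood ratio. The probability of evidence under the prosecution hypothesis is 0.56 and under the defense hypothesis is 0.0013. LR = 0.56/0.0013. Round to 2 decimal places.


Likelihood ratio calculation:
LR = P(E|Hp) / P(E|Hd)
LR = 0.56 / 0.0013
LR = 430.77

430.77


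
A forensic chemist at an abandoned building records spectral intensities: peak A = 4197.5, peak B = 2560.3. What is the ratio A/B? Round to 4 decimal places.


Spectral peak ratio:
Peak A = 4197.5 counts
Peak B = 2560.3 counts
Ratio = 4197.5 / 2560.3 = 1.6395

1.6395


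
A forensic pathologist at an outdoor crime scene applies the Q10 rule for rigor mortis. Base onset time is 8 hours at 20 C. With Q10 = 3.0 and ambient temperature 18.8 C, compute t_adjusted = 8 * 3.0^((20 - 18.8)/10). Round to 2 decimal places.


Rigor mortis time adjustment:
Exponent = (T_ref - T_actual) / 10 = (20 - 18.8) / 10 = 0.12
Q10 factor = 3.0^0.12 = 1.14092
t_adjusted = 8 * 1.14092 = 9.13 hours

9.13


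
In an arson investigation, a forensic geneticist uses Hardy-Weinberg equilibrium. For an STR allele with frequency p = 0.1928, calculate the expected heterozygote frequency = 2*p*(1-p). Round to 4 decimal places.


Hardy-Weinberg heterozygote frequency:
q = 1 - p = 1 - 0.1928 = 0.8072
2pq = 2 * 0.1928 * 0.8072 = 0.3113

0.3113


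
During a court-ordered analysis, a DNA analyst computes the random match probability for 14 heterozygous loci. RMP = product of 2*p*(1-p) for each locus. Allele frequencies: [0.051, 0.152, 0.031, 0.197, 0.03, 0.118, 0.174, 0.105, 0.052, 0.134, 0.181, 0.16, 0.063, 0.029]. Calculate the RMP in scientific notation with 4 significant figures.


Computing RMP for 14 loci:
Locus 1: 2 * 0.051 * 0.949 = 0.096798
Locus 2: 2 * 0.152 * 0.848 = 0.257792
Locus 3: 2 * 0.031 * 0.969 = 0.060078
Locus 4: 2 * 0.197 * 0.803 = 0.316382
Locus 5: 2 * 0.03 * 0.97 = 0.0582
Locus 6: 2 * 0.118 * 0.882 = 0.208152
Locus 7: 2 * 0.174 * 0.826 = 0.287448
Locus 8: 2 * 0.105 * 0.895 = 0.18795
Locus 9: 2 * 0.052 * 0.948 = 0.098592
Locus 10: 2 * 0.134 * 0.866 = 0.232088
Locus 11: 2 * 0.181 * 0.819 = 0.296478
Locus 12: 2 * 0.16 * 0.84 = 0.2688
Locus 13: 2 * 0.063 * 0.937 = 0.118062
Locus 14: 2 * 0.029 * 0.971 = 0.056318
RMP = 3.764e-12

3.764e-12


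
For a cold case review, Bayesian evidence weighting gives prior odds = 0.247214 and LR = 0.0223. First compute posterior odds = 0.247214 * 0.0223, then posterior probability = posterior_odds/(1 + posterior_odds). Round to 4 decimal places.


Bayesian evidence evaluation:
Posterior odds = prior_odds * LR = 0.247214 * 0.0223 = 0.005512872
Posterior probability = posterior_odds / (1 + posterior_odds)
= 0.005512872 / (1 + 0.005512872)
= 0.005512872 / 1.005512872
= 0.0055

0.0055


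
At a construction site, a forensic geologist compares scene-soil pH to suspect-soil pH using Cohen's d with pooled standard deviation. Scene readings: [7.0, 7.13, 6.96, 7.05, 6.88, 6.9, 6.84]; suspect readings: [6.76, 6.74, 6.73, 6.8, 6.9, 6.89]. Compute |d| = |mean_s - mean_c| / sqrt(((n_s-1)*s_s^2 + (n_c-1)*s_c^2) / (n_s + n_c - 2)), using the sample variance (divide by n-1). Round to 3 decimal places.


Pooled-variance Cohen's d for soil pH comparison:
Scene mean = 48.76 / 7 = 6.965714
Suspect mean = 40.82 / 6 = 6.803333
Scene sample variance s_s^2 = 0.010462
Suspect sample variance s_c^2 = 0.005627
Pooled variance = ((n_s-1)*s_s^2 + (n_c-1)*s_c^2) / (n_s + n_c - 2) = 0.008264
Pooled SD = sqrt(0.008264) = 0.090907
Mean difference = 0.162381
|d| = |0.162381| / 0.090907 = 1.786

1.786


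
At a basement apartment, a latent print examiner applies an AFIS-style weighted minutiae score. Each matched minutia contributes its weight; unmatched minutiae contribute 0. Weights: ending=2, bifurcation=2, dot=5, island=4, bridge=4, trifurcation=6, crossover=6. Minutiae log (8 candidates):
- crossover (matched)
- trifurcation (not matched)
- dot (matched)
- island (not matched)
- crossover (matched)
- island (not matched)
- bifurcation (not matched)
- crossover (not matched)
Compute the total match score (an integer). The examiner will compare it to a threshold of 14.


Weighted minutiae match score:
  crossover: matched, +6 (running total 6)
  trifurcation: not matched, +0
  dot: matched, +5 (running total 11)
  island: not matched, +0
  crossover: matched, +6 (running total 17)
  island: not matched, +0
  bifurcation: not matched, +0
  crossover: not matched, +0
Total score = 17
Threshold = 14; verdict = identification

17


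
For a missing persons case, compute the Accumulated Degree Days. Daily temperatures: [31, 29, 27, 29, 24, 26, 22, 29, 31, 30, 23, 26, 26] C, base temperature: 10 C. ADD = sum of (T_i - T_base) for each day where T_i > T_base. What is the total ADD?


Computing ADD day by day:
Day 1: max(0, 31 - 10) = 21
Day 2: max(0, 29 - 10) = 19
Day 3: max(0, 27 - 10) = 17
Day 4: max(0, 29 - 10) = 19
Day 5: max(0, 24 - 10) = 14
Day 6: max(0, 26 - 10) = 16
Day 7: max(0, 22 - 10) = 12
Day 8: max(0, 29 - 10) = 19
Day 9: max(0, 31 - 10) = 21
Day 10: max(0, 30 - 10) = 20
Day 11: max(0, 23 - 10) = 13
Day 12: max(0, 26 - 10) = 16
Day 13: max(0, 26 - 10) = 16
Total ADD = 223

223


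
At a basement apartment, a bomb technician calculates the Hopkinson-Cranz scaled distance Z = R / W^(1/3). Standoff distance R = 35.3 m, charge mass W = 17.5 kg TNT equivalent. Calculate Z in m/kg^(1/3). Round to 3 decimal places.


Scaled distance calculation:
W^(1/3) = 17.5^(1/3) = 2.596247
Z = R / W^(1/3) = 35.3 / 2.596247
Z = 13.597 m/kg^(1/3)

13.597


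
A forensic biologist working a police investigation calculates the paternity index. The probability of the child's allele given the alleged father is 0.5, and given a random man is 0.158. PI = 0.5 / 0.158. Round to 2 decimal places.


Paternity Index calculation:
PI = P(allele|father) / P(allele|random)
PI = 0.5 / 0.158
PI = 3.16

3.16


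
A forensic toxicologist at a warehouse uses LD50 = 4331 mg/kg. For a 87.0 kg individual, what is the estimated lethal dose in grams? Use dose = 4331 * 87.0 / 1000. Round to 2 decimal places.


Lethal dose calculation:
Lethal dose = LD50 * body_weight / 1000
= 4331 * 87.0 / 1000
= 376797 / 1000
= 376.80 g

376.80


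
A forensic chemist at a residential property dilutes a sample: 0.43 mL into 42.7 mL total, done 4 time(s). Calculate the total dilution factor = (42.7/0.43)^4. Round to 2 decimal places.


Dilution factor calculation:
Single dilution = V_total / V_sample = 42.7 / 0.43 ≈ 99.302326
Number of dilutions = 4
Total DF = (42.7 / 0.43)^4 (full precision, rounded at the end) = 97238371.70

97238371.70


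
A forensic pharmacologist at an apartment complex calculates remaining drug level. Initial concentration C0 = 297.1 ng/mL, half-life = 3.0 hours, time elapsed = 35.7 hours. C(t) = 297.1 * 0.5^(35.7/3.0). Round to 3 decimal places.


Drug concentration decay:
Number of half-lives = t / t_half = 35.7 / 3.0 = 11.9
Decay factor = 0.5^11.9 = 0.00026166
C(t) = 297.1 * 0.00026166 = 0.078 ng/mL

0.078


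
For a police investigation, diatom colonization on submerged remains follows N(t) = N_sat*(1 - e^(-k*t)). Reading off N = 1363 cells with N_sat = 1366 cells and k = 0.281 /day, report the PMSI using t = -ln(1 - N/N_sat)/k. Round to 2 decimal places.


PMSI from diatom colonization curve:
N / N_sat = 1363 / 1366 = 0.997804
1 - N/N_sat = 0.002196
ln(1 - N/N_sat) = -6.121118
t = -ln(1 - N/N_sat) / k = -(-6.121118) / 0.281 = 21.78 days

21.78


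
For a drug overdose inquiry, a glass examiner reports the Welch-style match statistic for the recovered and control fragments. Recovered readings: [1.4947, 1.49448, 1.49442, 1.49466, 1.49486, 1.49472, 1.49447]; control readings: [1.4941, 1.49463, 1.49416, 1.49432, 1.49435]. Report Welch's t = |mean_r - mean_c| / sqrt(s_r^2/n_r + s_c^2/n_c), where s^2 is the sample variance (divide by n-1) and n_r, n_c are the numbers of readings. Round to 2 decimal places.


Welch's t-criterion for glass RI comparison:
Recovered mean = sum / n_r = 10.46231 / 7 = 1.4946157
Control mean = sum / n_c = 7.47156 / 5 = 1.494312
Recovered sample variance s_r^2 = 2.62619e-08
Control sample variance s_c^2 = 4.267e-08
Welch SE (unpooled) = sqrt(s_r^2/n_r + s_c^2/n_c) = sqrt(3.7517e-09 + 8.534e-09) = sqrt(1.22857e-08) = 0.000110841
|mean_r - mean_c| = 0.000303714
t = 0.000303714 / 0.000110841 = 2.74

2.74


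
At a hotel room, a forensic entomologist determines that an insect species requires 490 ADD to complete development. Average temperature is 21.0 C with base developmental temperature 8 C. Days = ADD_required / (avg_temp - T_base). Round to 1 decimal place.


Insect development time:
Effective temperature = avg_temp - T_base = 21.0 - 8 = 13.0 C
Days = ADD / effective_temp = 490 / 13.0 = 37.7 days

37.7


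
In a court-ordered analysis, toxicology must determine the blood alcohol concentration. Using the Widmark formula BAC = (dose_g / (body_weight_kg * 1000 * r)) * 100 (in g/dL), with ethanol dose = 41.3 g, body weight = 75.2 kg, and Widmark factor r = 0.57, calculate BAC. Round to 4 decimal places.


Applying the Widmark formula:
BAC = (dose_g / (body_wt * 1000 * r)) * 100
Denominator = 75.2 * 1000 * 0.57 = 42864
BAC = (41.3 / 42864) * 100
BAC = 0.0964 g/dL

0.0964


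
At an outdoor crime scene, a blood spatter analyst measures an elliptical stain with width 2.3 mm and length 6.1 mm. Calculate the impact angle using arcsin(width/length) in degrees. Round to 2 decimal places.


Blood spatter impact angle calculation:
width / length = 2.3 / 6.1 = 0.377049
angle = arcsin(0.377049)
angle = 22.15 degrees

22.15


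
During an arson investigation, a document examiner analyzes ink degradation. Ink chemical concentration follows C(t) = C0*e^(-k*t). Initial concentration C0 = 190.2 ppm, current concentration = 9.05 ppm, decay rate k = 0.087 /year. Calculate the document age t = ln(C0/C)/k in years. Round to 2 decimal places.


Document age estimation:
C0/C = 190.2 / 9.05 = 21.016575
ln(C0/C) = 3.045311
t = 3.045311 / 0.087 = 35.00 years

35.00


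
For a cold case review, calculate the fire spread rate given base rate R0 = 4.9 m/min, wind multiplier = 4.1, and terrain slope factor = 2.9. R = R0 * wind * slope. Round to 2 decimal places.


Fire spread rate calculation:
R = R0 * wind_factor * slope_factor
= 4.9 * 4.1 * 2.9
= 20.09 * 2.9
= 58.26 m/min

58.26


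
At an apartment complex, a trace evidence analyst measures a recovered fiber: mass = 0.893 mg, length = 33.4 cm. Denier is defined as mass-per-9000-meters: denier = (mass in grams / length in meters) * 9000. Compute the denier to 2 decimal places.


Denier calculation:
Mass in grams = 0.893 mg / 1000 = 0.000893 g
Length in meters = 33.4 cm / 100 = 0.334 m
Linear density = mass / length = 0.000893 / 0.334 = 0.00267365 g/m
Denier = (g/m) * 9000 = 0.00267365 * 9000 = 24.06

24.06


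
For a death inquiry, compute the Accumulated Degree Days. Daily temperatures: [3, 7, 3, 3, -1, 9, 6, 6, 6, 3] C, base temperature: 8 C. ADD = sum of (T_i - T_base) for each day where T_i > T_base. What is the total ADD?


Computing ADD day by day:
Day 1: max(0, 3 - 8) = 0
Day 2: max(0, 7 - 8) = 0
Day 3: max(0, 3 - 8) = 0
Day 4: max(0, 3 - 8) = 0
Day 5: max(0, -1 - 8) = 0
Day 6: max(0, 9 - 8) = 1
Day 7: max(0, 6 - 8) = 0
Day 8: max(0, 6 - 8) = 0
Day 9: max(0, 6 - 8) = 0
Day 10: max(0, 3 - 8) = 0
Total ADD = 1

1


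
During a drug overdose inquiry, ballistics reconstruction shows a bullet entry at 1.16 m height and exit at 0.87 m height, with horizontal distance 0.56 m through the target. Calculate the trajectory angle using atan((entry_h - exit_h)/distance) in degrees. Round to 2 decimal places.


Bullet trajectory angle:
Height difference = 1.16 - 0.87 = 0.29 m
angle = atan(0.29 / 0.56)
angle = atan(0.517857)
angle = 27.38 degrees

27.38


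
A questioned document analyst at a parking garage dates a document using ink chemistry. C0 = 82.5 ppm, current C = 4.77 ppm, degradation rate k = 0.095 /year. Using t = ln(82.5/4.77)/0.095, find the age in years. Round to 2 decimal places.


Document age estimation:
C0/C = 82.5 / 4.77 = 17.295597
ln(C0/C) = 2.850452
t = 2.850452 / 0.095 = 30.00 years

30.00


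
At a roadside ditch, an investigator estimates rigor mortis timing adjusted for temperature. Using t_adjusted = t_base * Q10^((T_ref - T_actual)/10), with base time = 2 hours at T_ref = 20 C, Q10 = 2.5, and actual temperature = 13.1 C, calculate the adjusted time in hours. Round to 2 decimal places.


Rigor mortis time adjustment:
Exponent = (T_ref - T_actual) / 10 = (20 - 13.1) / 10 = 0.69
Q10 factor = 2.5^0.69 = 1.88182
t_adjusted = 2 * 1.88182 = 3.76 hours

3.76


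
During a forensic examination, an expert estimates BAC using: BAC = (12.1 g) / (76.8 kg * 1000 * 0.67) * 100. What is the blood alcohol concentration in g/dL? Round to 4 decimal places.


Applying the Widmark formula:
BAC = (dose_g / (body_wt * 1000 * r)) * 100
Denominator = 76.8 * 1000 * 0.67 = 51456
BAC = (12.1 / 51456) * 100
BAC = 0.0235 g/dL

0.0235


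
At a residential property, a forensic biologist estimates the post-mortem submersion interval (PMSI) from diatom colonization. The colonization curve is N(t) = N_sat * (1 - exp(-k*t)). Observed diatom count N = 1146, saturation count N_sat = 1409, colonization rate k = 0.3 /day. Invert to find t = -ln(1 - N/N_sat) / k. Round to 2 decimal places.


PMSI from diatom colonization curve:
N / N_sat = 1146 / 1409 = 0.813343
1 - N/N_sat = 0.186657
ln(1 - N/N_sat) = -1.678483
t = -ln(1 - N/N_sat) / k = -(-1.678483) / 0.3 = 5.59 days

5.59


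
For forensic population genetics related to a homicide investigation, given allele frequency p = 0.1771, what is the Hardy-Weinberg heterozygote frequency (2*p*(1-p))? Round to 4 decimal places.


Hardy-Weinberg heterozygote frequency:
q = 1 - p = 1 - 0.1771 = 0.8229
2pq = 2 * 0.1771 * 0.8229 = 0.2915

0.2915


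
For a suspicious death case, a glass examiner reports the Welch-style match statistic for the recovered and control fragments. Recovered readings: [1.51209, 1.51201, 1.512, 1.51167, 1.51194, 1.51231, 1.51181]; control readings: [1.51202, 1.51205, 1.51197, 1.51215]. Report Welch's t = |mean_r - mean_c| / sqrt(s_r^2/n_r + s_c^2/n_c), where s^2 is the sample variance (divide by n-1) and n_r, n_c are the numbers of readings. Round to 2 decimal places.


Welch's t-criterion for glass RI comparison:
Recovered mean = sum / n_r = 10.58383 / 7 = 1.5119757
Control mean = sum / n_c = 6.04819 / 4 = 1.5120475
Recovered sample variance s_r^2 = 4.14619e-08
Control sample variance s_c^2 = 5.75833e-09
Welch SE (unpooled) = sqrt(s_r^2/n_r + s_c^2/n_c) = sqrt(5.92313e-09 + 1.43958e-09) = sqrt(7.36271e-09) = 8.58062e-05
|mean_r - mean_c| = 7.17857e-05
t = 7.17857e-05 / 8.58062e-05 = 0.84

0.84


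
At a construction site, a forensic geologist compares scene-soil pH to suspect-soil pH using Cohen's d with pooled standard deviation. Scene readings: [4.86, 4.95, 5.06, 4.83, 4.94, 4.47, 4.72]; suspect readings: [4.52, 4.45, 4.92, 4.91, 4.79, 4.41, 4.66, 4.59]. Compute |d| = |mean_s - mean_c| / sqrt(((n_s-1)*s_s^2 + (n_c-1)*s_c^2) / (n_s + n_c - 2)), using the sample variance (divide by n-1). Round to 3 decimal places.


Pooled-variance Cohen's d for soil pH comparison:
Scene mean = 33.83 / 7 = 4.832857
Suspect mean = 37.25 / 8 = 4.65625
Scene sample variance s_s^2 = 0.03699
Suspect sample variance s_c^2 = 0.039713
Pooled variance = ((n_s-1)*s_s^2 + (n_c-1)*s_c^2) / (n_s + n_c - 2) = 0.038456
Pooled SD = sqrt(0.038456) = 0.196102
Mean difference = 0.176607
|d| = |0.176607| / 0.196102 = 0.901

0.901


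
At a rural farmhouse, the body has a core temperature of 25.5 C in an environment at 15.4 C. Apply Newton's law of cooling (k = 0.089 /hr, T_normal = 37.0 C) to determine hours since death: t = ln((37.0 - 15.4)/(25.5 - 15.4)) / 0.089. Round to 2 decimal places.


Using Newton's law of cooling:
t = ln((T_normal - T_ambient) / (T_body - T_ambient)) / k
T_normal - T_ambient = 21.6
T_body - T_ambient = 10.1
Ratio = 2.138614
ln(ratio) = 0.760158
t = 0.760158 / 0.089 = 8.54 hours

8.54


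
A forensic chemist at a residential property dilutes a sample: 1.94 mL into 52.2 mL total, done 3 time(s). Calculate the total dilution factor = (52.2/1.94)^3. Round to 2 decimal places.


Dilution factor calculation:
Single dilution = V_total / V_sample = 52.2 / 1.94 ≈ 26.907216
Number of dilutions = 3
Total DF = (52.2 / 1.94)^3 (full precision, rounded at the end) = 19480.78

19480.78


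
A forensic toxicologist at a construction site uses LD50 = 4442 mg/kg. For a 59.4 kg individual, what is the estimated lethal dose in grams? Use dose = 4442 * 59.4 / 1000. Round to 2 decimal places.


Lethal dose calculation:
Lethal dose = LD50 * body_weight / 1000
= 4442 * 59.4 / 1000
= 263854.8 / 1000
= 263.85 g

263.85


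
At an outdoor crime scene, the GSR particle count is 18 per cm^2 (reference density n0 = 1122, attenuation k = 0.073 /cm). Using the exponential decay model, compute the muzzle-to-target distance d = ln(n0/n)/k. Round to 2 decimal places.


GSR distance calculation:
n0/n = 1122 / 18 = 62.333333
ln(n0/n) = 4.132496
d = 4.132496 / 0.073 = 56.61 cm

56.61


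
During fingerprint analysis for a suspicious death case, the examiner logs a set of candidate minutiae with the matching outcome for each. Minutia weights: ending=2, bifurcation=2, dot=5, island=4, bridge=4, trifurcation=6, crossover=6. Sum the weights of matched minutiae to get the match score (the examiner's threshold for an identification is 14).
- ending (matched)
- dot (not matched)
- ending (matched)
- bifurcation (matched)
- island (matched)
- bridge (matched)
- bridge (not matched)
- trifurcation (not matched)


Weighted minutiae match score:
  ending: matched, +2 (running total 2)
  dot: not matched, +0
  ending: matched, +2 (running total 4)
  bifurcation: matched, +2 (running total 6)
  island: matched, +4 (running total 10)
  bridge: matched, +4 (running total 14)
  bridge: not matched, +0
  trifurcation: not matched, +0
Total score = 14
Threshold = 14; verdict = identification

14


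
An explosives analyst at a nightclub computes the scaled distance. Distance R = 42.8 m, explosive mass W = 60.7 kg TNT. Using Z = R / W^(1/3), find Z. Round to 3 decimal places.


Scaled distance calculation:
W^(1/3) = 60.7^(1/3) = 3.930033
Z = R / W^(1/3) = 42.8 / 3.930033
Z = 10.890 m/kg^(1/3)

10.890


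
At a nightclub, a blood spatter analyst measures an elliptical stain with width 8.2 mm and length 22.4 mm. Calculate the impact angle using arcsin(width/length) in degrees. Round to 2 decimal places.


Blood spatter impact angle calculation:
width / length = 8.2 / 22.4 = 0.366071
angle = arcsin(0.366071)
angle = 21.47 degrees

21.47


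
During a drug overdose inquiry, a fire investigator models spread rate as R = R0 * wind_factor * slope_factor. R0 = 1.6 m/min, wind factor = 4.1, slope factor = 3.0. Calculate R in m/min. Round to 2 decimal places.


Fire spread rate calculation:
R = R0 * wind_factor * slope_factor
= 1.6 * 4.1 * 3.0
= 6.56 * 3.0
= 19.68 m/min

19.68


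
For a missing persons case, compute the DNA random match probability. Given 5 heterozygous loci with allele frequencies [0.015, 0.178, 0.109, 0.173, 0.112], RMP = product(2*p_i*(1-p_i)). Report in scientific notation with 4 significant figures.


Computing RMP for 5 loci:
Locus 1: 2 * 0.015 * 0.985 = 0.02955
Locus 2: 2 * 0.178 * 0.822 = 0.292632
Locus 3: 2 * 0.109 * 0.891 = 0.194238
Locus 4: 2 * 0.173 * 0.827 = 0.286142
Locus 5: 2 * 0.112 * 0.888 = 0.198912
RMP = 9.560e-05

9.560e-05


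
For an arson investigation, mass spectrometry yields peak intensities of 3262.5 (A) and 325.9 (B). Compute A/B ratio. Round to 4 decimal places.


Spectral peak ratio:
Peak A = 3262.5 counts
Peak B = 325.9 counts
Ratio = 3262.5 / 325.9 = 10.0107

10.0107


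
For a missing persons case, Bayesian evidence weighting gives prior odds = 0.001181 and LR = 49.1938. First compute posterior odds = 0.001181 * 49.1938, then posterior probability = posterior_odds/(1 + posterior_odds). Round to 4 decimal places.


Bayesian evidence evaluation:
Posterior odds = prior_odds * LR = 0.001181 * 49.1938 = 0.05809788
Posterior probability = posterior_odds / (1 + posterior_odds)
= 0.05809788 / (1 + 0.05809788)
= 0.05809788 / 1.05809788
= 0.0549

0.0549


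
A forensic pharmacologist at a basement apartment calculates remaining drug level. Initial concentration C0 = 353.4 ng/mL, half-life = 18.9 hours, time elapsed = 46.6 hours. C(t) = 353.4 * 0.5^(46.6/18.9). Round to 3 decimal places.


Drug concentration decay:
Number of half-lives = t / t_half = 46.6 / 18.9 = 2.465608
Decay factor = 0.5^2.465608 = 0.18104146
C(t) = 353.4 * 0.18104146 = 63.980 ng/mL

63.980


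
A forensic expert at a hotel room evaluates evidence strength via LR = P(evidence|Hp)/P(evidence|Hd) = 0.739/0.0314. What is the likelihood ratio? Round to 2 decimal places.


Likelihood ratio calculation:
LR = P(E|Hp) / P(E|Hd)
LR = 0.739 / 0.0314
LR = 23.54

23.54


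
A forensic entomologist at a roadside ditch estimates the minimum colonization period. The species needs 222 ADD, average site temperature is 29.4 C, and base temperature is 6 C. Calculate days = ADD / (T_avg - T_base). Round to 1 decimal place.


Insect development time:
Effective temperature = avg_temp - T_base = 29.4 - 6 = 23.4 C
Days = ADD / effective_temp = 222 / 23.4 = 9.5 days

9.5


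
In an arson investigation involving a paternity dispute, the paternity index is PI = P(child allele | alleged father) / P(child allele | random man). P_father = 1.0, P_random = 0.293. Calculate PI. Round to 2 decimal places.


Paternity Index calculation:
PI = P(allele|father) / P(allele|random)
PI = 1.0 / 0.293
PI = 3.41

3.41


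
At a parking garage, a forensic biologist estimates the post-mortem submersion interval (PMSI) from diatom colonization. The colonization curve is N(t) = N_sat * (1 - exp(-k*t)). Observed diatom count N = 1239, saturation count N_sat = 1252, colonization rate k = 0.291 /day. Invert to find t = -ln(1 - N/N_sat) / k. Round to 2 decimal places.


PMSI from diatom colonization curve:
N / N_sat = 1239 / 1252 = 0.989617
1 - N/N_sat = 0.010383
ln(1 - N/N_sat) = -4.567585
t = -ln(1 - N/N_sat) / k = -(-4.567585) / 0.291 = 15.70 days

15.70


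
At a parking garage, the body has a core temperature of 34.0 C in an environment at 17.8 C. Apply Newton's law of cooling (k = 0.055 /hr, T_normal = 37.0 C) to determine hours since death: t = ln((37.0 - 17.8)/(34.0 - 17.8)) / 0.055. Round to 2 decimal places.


Using Newton's law of cooling:
t = ln((T_normal - T_ambient) / (T_body - T_ambient)) / k
T_normal - T_ambient = 19.2
T_body - T_ambient = 16.2
Ratio = 1.185185
ln(ratio) = 0.169899
t = 0.169899 / 0.055 = 3.09 hours

3.09


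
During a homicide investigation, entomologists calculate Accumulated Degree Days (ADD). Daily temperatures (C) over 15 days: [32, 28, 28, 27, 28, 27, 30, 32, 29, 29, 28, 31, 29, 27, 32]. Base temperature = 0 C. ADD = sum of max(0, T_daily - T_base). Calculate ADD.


Computing ADD day by day:
Day 1: max(0, 32 - 0) = 32
Day 2: max(0, 28 - 0) = 28
Day 3: max(0, 28 - 0) = 28
Day 4: max(0, 27 - 0) = 27
Day 5: max(0, 28 - 0) = 28
Day 6: max(0, 27 - 0) = 27
Day 7: max(0, 30 - 0) = 30
Day 8: max(0, 32 - 0) = 32
Day 9: max(0, 29 - 0) = 29
Day 10: max(0, 29 - 0) = 29
Day 11: max(0, 28 - 0) = 28
Day 12: max(0, 31 - 0) = 31
Day 13: max(0, 29 - 0) = 29
Day 14: max(0, 27 - 0) = 27
Day 15: max(0, 32 - 0) = 32
Total ADD = 437

437


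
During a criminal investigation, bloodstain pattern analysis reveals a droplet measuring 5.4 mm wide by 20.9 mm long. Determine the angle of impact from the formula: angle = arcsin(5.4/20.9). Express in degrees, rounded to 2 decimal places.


Blood spatter impact angle calculation:
width / length = 5.4 / 20.9 = 0.258373
angle = arcsin(0.258373)
angle = 14.97 degrees

14.97


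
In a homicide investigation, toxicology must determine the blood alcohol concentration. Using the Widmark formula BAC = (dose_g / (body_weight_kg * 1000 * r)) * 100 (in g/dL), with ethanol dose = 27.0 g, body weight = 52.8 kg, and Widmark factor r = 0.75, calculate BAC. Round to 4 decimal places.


Applying the Widmark formula:
BAC = (dose_g / (body_wt * 1000 * r)) * 100
Denominator = 52.8 * 1000 * 0.75 = 39600
BAC = (27.0 / 39600) * 100
BAC = 0.0682 g/dL

0.0682


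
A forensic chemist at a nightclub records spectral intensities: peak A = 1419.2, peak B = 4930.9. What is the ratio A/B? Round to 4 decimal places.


Spectral peak ratio:
Peak A = 1419.2 counts
Peak B = 4930.9 counts
Ratio = 1419.2 / 4930.9 = 0.2878

0.2878


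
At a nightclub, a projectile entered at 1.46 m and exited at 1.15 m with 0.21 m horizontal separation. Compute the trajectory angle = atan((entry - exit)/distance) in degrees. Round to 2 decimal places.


Bullet trajectory angle:
Height difference = 1.46 - 1.15 = 0.31 m
angle = atan(0.31 / 0.21)
angle = atan(1.47619)
angle = 55.89 degrees

55.89


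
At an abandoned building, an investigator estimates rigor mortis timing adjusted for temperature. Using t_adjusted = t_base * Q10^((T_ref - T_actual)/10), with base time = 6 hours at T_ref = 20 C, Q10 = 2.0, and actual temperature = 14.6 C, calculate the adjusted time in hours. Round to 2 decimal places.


Rigor mortis time adjustment:
Exponent = (T_ref - T_actual) / 10 = (20 - 14.6) / 10 = 0.54
Q10 factor = 2.0^0.54 = 1.45397
t_adjusted = 6 * 1.45397 = 8.72 hours

8.72


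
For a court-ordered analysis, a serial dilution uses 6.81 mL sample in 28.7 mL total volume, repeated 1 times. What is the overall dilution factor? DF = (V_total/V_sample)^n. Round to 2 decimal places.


Dilution factor calculation:
Single dilution = V_total / V_sample = 28.7 / 6.81 ≈ 4.214391
Number of dilutions = 1
Total DF = (28.7 / 6.81)^1 (full precision, rounded at the end) = 4.21

4.21


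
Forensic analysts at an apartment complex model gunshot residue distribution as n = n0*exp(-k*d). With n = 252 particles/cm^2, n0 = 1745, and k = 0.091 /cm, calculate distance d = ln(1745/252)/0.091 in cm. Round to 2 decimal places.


GSR distance calculation:
n0/n = 1745 / 252 = 6.924603
ln(n0/n) = 1.935081
d = 1.935081 / 0.091 = 21.26 cm

21.26


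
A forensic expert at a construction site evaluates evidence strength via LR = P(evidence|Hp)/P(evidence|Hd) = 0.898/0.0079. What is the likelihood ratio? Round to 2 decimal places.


Likelihood ratio calculation:
LR = P(E|Hp) / P(E|Hd)
LR = 0.898 / 0.0079
LR = 113.67

113.67


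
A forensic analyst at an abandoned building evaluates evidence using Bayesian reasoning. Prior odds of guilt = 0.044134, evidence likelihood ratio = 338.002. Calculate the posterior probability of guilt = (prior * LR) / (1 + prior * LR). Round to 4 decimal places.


Bayesian evidence evaluation:
Posterior odds = prior_odds * LR = 0.044134 * 338.002 = 14.91738
Posterior probability = posterior_odds / (1 + posterior_odds)
= 14.91738 / (1 + 14.91738)
= 14.91738 / 15.91738
= 0.9372

0.9372


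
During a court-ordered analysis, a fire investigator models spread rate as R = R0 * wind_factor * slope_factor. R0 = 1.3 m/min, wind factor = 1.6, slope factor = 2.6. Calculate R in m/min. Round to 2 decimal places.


Fire spread rate calculation:
R = R0 * wind_factor * slope_factor
= 1.3 * 1.6 * 2.6
= 2.08 * 2.6
= 5.41 m/min

5.41


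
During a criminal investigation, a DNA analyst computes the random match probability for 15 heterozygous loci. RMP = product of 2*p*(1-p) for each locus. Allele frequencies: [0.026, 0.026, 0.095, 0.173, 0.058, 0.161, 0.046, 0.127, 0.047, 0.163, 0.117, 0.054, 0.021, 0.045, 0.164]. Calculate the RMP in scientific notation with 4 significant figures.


Computing RMP for 15 loci:
Locus 1: 2 * 0.026 * 0.974 = 0.050648
Locus 2: 2 * 0.026 * 0.974 = 0.050648
Locus 3: 2 * 0.095 * 0.905 = 0.17195
Locus 4: 2 * 0.173 * 0.827 = 0.286142
Locus 5: 2 * 0.058 * 0.942 = 0.109272
Locus 6: 2 * 0.161 * 0.839 = 0.270158
Locus 7: 2 * 0.046 * 0.954 = 0.087768
Locus 8: 2 * 0.127 * 0.873 = 0.221742
Locus 9: 2 * 0.047 * 0.953 = 0.089582
Locus 10: 2 * 0.163 * 0.837 = 0.272862
Locus 11: 2 * 0.117 * 0.883 = 0.206622
Locus 12: 2 * 0.054 * 0.946 = 0.102168
Locus 13: 2 * 0.021 * 0.979 = 0.041118
Locus 14: 2 * 0.045 * 0.955 = 0.08595
Locus 15: 2 * 0.164 * 0.836 = 0.274208
RMP = 3.626e-14

3.626e-14


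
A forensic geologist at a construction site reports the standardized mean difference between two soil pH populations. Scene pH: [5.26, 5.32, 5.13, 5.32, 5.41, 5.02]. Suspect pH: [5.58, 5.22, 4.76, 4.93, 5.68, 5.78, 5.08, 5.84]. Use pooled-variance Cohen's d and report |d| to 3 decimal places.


Pooled-variance Cohen's d for soil pH comparison:
Scene mean = 31.46 / 6 = 5.243333
Suspect mean = 42.87 / 8 = 5.35875
Scene sample variance s_s^2 = 0.020507
Suspect sample variance s_c^2 = 0.171498
Pooled variance = ((n_s-1)*s_s^2 + (n_c-1)*s_c^2) / (n_s + n_c - 2) = 0.108585
Pooled SD = sqrt(0.108585) = 0.329522
Mean difference = -0.115417
|d| = |-0.115417| / 0.329522 = 0.350

0.350


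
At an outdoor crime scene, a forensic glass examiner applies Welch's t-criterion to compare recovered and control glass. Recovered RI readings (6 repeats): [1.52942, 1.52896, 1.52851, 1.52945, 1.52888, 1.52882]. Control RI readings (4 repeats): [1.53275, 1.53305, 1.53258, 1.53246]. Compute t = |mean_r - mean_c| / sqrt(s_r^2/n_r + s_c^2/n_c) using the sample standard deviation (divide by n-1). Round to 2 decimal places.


Welch's t-criterion for glass RI comparison:
Recovered mean = sum / n_r = 9.17404 / 6 = 1.5290067
Control mean = sum / n_c = 6.13084 / 4 = 1.53271
Recovered sample variance s_r^2 = 1.33427e-07
Control sample variance s_c^2 = 6.55333e-08
Welch SE (unpooled) = sqrt(s_r^2/n_r + s_c^2/n_c) = sqrt(2.22378e-08 + 1.63833e-08) = sqrt(3.86211e-08) = 0.000196523
|mean_r - mean_c| = 0.00370333
t = 0.00370333 / 0.000196523 = 18.84

18.84


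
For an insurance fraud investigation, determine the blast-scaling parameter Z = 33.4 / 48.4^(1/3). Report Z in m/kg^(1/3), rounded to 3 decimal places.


Scaled distance calculation:
W^(1/3) = 48.4^(1/3) = 3.644308
Z = R / W^(1/3) = 33.4 / 3.644308
Z = 9.165 m/kg^(1/3)

9.165


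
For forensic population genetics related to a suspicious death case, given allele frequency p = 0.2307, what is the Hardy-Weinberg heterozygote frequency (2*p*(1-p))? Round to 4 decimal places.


Hardy-Weinberg heterozygote frequency:
q = 1 - p = 1 - 0.2307 = 0.7693
2pq = 2 * 0.2307 * 0.7693 = 0.3550

0.3550


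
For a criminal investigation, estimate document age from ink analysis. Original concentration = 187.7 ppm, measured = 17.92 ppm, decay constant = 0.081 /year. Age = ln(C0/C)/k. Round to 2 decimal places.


Document age estimation:
C0/C = 187.7 / 17.92 = 10.47433
ln(C0/C) = 2.348928
t = 2.348928 / 0.081 = 29.00 years

29.00


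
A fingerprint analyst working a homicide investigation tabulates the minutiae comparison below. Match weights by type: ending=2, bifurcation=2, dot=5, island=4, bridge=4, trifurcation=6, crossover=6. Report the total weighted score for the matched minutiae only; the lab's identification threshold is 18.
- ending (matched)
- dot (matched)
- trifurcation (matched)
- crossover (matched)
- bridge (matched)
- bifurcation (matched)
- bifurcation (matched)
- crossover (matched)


Weighted minutiae match score:
  ending: matched, +2 (running total 2)
  dot: matched, +5 (running total 7)
  trifurcation: matched, +6 (running total 13)
  crossover: matched, +6 (running total 19)
  bridge: matched, +4 (running total 23)
  bifurcation: matched, +2 (running total 25)
  bifurcation: matched, +2 (running total 27)
  crossover: matched, +6 (running total 33)
Total score = 33
Threshold = 18; verdict = identification

33
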